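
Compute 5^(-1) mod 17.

Step 1: We need x such that 5 * x = 1 (mod 17).
Step 2: Using the extended Euclidean algorithm or trial:
  5 * 7 = 35 = 2 * 17 + 1.
Step 3: Since 35 mod 17 = 1, the inverse is x = 7.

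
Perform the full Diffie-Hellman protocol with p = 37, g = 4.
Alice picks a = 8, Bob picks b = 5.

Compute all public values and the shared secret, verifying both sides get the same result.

Step 1: A = g^a mod p = 4^8 mod 37 = 9.
Step 2: B = g^b mod p = 4^5 mod 37 = 25.
Step 3: Alice computes s = B^a mod p = 25^8 mod 37 = 34.
Step 4: Bob computes s = A^b mod p = 9^5 mod 37 = 34.
Both sides agree: shared secret = 34.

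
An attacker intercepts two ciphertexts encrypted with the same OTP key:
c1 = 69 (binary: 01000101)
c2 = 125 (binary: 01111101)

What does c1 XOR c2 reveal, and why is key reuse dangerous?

Step 1: c1 XOR c2 = (m1 XOR k) XOR (m2 XOR k).
Step 2: By XOR associativity/commutativity: = m1 XOR m2 XOR k XOR k = m1 XOR m2.
Step 3: 01000101 XOR 01111101 = 00111000 = 56.
Step 4: The key cancels out! An attacker learns m1 XOR m2 = 56, revealing the relationship between plaintexts.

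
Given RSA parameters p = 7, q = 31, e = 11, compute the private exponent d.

Step 1: n = 7 * 31 = 217.
Step 2: phi(n) = 6 * 30 = 180.
Step 3: Find d such that 11 * d = 1 (mod 180).
Step 4: d = 11^(-1) mod 180 = 131.
Verification: 11 * 131 = 1441 = 8 * 180 + 1.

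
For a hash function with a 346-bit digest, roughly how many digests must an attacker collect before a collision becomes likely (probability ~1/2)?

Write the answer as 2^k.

Step 1: The birthday paradox gives collision probability ~50% after sqrt(2^n) = 2^(n/2) hashes.
Step 2: For 346-bit output: 2^(346/2) = 2^173.
Step 3: Approximately 2^173 hash computations needed.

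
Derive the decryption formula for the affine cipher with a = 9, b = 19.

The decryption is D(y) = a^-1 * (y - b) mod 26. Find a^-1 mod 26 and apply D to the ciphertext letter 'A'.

Step 1: Find a^-1, the modular inverse of 9 mod 26.
Step 2: We need 9 * a^-1 = 1 (mod 26).
Step 3: 9 * 3 = 27 = 1 * 26 + 1, so a^-1 = 3.
Step 4: D(y) = 3(y - 19) mod 26.
Step 5: Apply to 'A' (y = 0): D(0) = 3 * (0 - 19) mod 26 = 3 * -19 mod 26 = 21 -> 'V'.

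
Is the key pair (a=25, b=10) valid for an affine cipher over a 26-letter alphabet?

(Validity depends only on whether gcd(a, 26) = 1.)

Step 1: Compute gcd(25, 26).
Step 2: gcd(25, 26) = 1.
Since gcd = 1, 25 is coprime with 26, so it is a valid key.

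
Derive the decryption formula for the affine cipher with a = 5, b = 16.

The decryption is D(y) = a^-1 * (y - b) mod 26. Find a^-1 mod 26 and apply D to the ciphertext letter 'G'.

Step 1: Find a^-1, the modular inverse of 5 mod 26.
Step 2: We need 5 * a^-1 = 1 (mod 26).
Step 3: 5 * 21 = 105 = 4 * 26 + 1, so a^-1 = 21.
Step 4: D(y) = 21(y - 16) mod 26.
Step 5: Apply to 'G' (y = 6): D(6) = 21 * (6 - 16) mod 26 = 21 * -10 mod 26 = 24 -> 'Y'.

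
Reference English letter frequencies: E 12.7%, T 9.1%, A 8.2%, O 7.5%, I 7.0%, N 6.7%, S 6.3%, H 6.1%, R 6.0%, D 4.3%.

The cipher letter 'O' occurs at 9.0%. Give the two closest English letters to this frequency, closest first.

Step 1: Observed frequency of 'O' is 9.0%.
Step 2: Compute distances to each reference frequency and sort:
  T (9.1%): difference = 0.1% <-- BEST
  A (8.2%): difference = 0.8% <-- RUNNER-UP
  O (7.5%): difference = 1.5%
  I (7.0%): difference = 2.0%
  N (6.7%): difference = 2.3%
Step 3: Most likely is 'T' (9.1%, diff 0.1%); second most likely is 'A' (8.2%, diff 0.8%).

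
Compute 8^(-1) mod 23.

Step 1: We need x such that 8 * x = 1 (mod 23).
Step 2: Using the extended Euclidean algorithm or trial:
  8 * 3 = 24 = 1 * 23 + 1.
Step 3: Since 24 mod 23 = 1, the inverse is x = 3.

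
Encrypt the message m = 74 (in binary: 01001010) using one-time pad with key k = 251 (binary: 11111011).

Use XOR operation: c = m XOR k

Step 1: Write out the XOR operation bit by bit:
  Message: 01001010
  Key:     11111011
  XOR:     10110001
Step 2: Convert to decimal: 10110001 = 177.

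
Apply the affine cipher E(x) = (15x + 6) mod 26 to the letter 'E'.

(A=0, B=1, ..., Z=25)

Step 1: Convert 'E' to number: x = 4.
Step 2: E(4) = (15 * 4 + 6) mod 26 = 66 mod 26 = 14.
Step 3: Convert 14 back to letter: O.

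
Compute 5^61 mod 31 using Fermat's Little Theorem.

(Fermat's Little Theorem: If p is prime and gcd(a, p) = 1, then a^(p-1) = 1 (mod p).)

Step 1: Since 31 is prime, by Fermat's Little Theorem: 5^30 = 1 (mod 31).
Step 2: Reduce exponent: 61 mod 30 = 1.
Step 3: So 5^61 = 5^1 (mod 31).
Step 4: 5^1 mod 31 = 5.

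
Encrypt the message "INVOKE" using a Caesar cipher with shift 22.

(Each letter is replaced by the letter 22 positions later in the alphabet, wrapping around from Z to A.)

Step 1: For each letter, shift forward by 22 positions (mod 26).
  I (position 8) -> position (8+22) mod 26 = 4 -> E
  N (position 13) -> position (13+22) mod 26 = 9 -> J
  V (position 21) -> position (21+22) mod 26 = 17 -> R
  O (position 14) -> position (14+22) mod 26 = 10 -> K
  K (position 10) -> position (10+22) mod 26 = 6 -> G
  E (position 4) -> position (4+22) mod 26 = 0 -> A
Result: EJRKGA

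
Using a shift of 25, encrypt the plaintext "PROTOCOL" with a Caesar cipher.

Step 1: For each letter, shift forward by 25 positions (mod 26).
  P (position 15) -> position (15+25) mod 26 = 14 -> O
  R (position 17) -> position (17+25) mod 26 = 16 -> Q
  O (position 14) -> position (14+25) mod 26 = 13 -> N
  T (position 19) -> position (19+25) mod 26 = 18 -> S
  O (position 14) -> position (14+25) mod 26 = 13 -> N
  C (position 2) -> position (2+25) mod 26 = 1 -> B
  O (position 14) -> position (14+25) mod 26 = 13 -> N
  L (position 11) -> position (11+25) mod 26 = 10 -> K
Result: OQNSNBNK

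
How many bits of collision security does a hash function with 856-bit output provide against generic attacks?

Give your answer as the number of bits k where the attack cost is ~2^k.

Step 1: The hash has a 856-bit output.
Step 2: Collision resistance means it should be infeasible to find any x != y with h(x) = h(y).
By the birthday bound, a generic collision search succeeds after about sqrt(2^856) = 2^(856/2) = 2^428 evaluations.
Step 3: Security level = 428 bits.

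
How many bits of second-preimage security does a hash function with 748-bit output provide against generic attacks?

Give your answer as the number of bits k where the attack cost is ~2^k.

Step 1: The hash has a 748-bit output.
Step 2: Second-preimage resistance means: given a specific input x, it should be infeasible to find a different y with h(y) = h(x).
With a 748-bit output, a generic search for a second preimage costs about 2^748 evaluations (each trial matches the fixed target with probability 2^-748).
Step 3: Security level = 748 bits.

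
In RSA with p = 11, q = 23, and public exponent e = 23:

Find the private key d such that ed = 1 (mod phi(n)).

Step 1: n = 11 * 23 = 253.
Step 2: phi(n) = 10 * 22 = 220.
Step 3: Find d such that 23 * d = 1 (mod 220).
Step 4: d = 23^(-1) mod 220 = 67.
Verification: 23 * 67 = 1541 = 7 * 220 + 1.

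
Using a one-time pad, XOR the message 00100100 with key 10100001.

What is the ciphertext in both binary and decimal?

Step 1: Write out the XOR operation bit by bit:
  Message: 00100100
  Key:     10100001
  XOR:     10000101
Step 2: Convert to decimal: 10000101 = 133.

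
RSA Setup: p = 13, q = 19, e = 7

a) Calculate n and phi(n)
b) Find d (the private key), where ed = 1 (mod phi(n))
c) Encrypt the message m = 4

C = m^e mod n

Step 1: n = 13 * 19 = 247.
Step 2: phi(n) = (13-1)(19-1) = 12 * 18 = 216.
Step 3: Find d = 7^(-1) mod 216 = 31.
  Verify: 7 * 31 = 217 = 1 (mod 216).
Step 4: C = 4^7 mod 247 = 82.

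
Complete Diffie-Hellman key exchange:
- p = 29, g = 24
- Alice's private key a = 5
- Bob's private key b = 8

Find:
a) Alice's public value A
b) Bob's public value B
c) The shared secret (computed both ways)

Step 1: A = g^a mod p = 24^5 mod 29 = 7.
Step 2: B = g^b mod p = 24^8 mod 29 = 24.
Step 3: Alice computes s = B^a mod p = 24^5 mod 29 = 7.
Step 4: Bob computes s = A^b mod p = 7^8 mod 29 = 7.
Both sides agree: shared secret = 7.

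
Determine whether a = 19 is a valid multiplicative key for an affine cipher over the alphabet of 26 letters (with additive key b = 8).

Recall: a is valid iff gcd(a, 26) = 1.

Step 1: Compute gcd(19, 26).
Step 2: gcd(19, 26) = 1.
Since gcd = 1, 19 is coprime with 26, so it is a valid key.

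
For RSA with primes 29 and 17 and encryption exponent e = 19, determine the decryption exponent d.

Step 1: n = 29 * 17 = 493.
Step 2: phi(n) = 28 * 16 = 448.
Step 3: Find d such that 19 * d = 1 (mod 448).
Step 4: d = 19^(-1) mod 448 = 283.
Verification: 19 * 283 = 5377 = 12 * 448 + 1.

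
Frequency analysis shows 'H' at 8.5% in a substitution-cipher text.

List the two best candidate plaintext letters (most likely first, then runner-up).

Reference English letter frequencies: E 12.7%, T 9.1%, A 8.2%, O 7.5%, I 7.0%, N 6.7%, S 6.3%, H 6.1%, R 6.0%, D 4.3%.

Step 1: Observed frequency of 'H' is 8.5%.
Step 2: Compute distances to each reference frequency and sort:
  A (8.2%): difference = 0.3% <-- BEST
  T (9.1%): difference = 0.6% <-- RUNNER-UP
  O (7.5%): difference = 1.0%
  I (7.0%): difference = 1.5%
  N (6.7%): difference = 1.8%
Step 3: Most likely is 'A' (8.2%, diff 0.3%); second most likely is 'T' (9.1%, diff 0.6%).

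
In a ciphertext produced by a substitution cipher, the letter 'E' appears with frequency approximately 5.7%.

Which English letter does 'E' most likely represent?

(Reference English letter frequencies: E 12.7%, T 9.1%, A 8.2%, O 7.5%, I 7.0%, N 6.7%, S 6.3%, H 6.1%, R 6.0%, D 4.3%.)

Step 1: The observed frequency is 5.7%.
Step 2: Compare with English frequencies:
  E: 12.7% (difference: 7.0%)
  T: 9.1% (difference: 3.4%)
  A: 8.2% (difference: 2.5%)
  O: 7.5% (difference: 1.8%)
  I: 7.0% (difference: 1.3%)
  N: 6.7% (difference: 1.0%)
  S: 6.3% (difference: 0.6%)
  H: 6.1% (difference: 0.4%)
  R: 6.0% (difference: 0.3%) <-- closest
  D: 4.3% (difference: 1.4%)
Step 3: 'E' most likely represents 'R' (frequency 6.0%).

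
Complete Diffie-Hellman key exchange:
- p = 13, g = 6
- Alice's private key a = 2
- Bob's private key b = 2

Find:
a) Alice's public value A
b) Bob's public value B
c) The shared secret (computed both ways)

Step 1: A = g^a mod p = 6^2 mod 13 = 10.
Step 2: B = g^b mod p = 6^2 mod 13 = 10.
Step 3: Alice computes s = B^a mod p = 10^2 mod 13 = 9.
Step 4: Bob computes s = A^b mod p = 10^2 mod 13 = 9.
Both sides agree: shared secret = 9.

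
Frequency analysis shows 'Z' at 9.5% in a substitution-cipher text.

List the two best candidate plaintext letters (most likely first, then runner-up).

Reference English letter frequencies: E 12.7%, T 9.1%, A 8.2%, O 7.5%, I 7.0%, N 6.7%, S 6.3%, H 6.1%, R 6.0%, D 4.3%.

Step 1: Observed frequency of 'Z' is 9.5%.
Step 2: Compute distances to each reference frequency and sort:
  T (9.1%): difference = 0.4% <-- BEST
  A (8.2%): difference = 1.3% <-- RUNNER-UP
  O (7.5%): difference = 2.0%
  I (7.0%): difference = 2.5%
  N (6.7%): difference = 2.8%
Step 3: Most likely is 'T' (9.1%, diff 0.4%); second most likely is 'A' (8.2%, diff 1.3%).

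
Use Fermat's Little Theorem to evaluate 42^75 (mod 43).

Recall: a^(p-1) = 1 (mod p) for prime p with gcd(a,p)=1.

Step 1: Since 43 is prime, by Fermat's Little Theorem: 42^42 = 1 (mod 43).
Step 2: Reduce exponent: 75 mod 42 = 33.
Step 3: So 42^75 = 42^33 (mod 43).
Step 4: 42^33 mod 43 = 42.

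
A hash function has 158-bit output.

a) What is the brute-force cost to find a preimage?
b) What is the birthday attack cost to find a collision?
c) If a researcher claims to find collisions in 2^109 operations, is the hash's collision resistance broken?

Step 1: Preimage resistance requires brute-force of 2^158 operations.
Step 2: Collision resistance (birthday bound) = 2^(158/2) = 2^79.
Step 3: The claimed attack costs 2^109 operations.
Step 4: Since 2^109 >= 2^79, the claimed attack is no faster than the generic birthday attack, so this does not break collision resistance.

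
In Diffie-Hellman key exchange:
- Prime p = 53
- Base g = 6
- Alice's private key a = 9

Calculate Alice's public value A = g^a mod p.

Step 1: A = g^a mod p = 6^9 mod 53.
  6^1 mod 53 = 6
  6^2 mod 53 = (6 * 6) mod 53 = 36
  6^3 mod 53 = (36 * 6) mod 53 = 4
  6^4 mod 53 = (4 * 6) mod 53 = 24
  6^5 mod 53 = (24 * 6) mod 53 = 38
  6^6 mod 53 = (38 * 6) mod 53 = 16
  6^7 mod 53 = (16 * 6) mod 53 = 43
  6^8 mod 53 = (43 * 6) mod 53 = 46
  6^9 mod 53 = (46 * 6) mod 53 = 11
Result: A = 11.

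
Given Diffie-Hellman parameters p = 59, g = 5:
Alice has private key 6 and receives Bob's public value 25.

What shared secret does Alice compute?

Step 1: s = B^a mod p = 25^6 mod 59.
  25^1 mod 59 = 25
  25^2 mod 59 = (25 * 25) mod 59 = 35
  25^3 mod 59 = (35 * 25) mod 59 = 49
  25^4 mod 59 = (49 * 25) mod 59 = 45
  25^5 mod 59 = (45 * 25) mod 59 = 4
  25^6 mod 59 = (4 * 25) mod 59 = 41
Result: shared secret = 41.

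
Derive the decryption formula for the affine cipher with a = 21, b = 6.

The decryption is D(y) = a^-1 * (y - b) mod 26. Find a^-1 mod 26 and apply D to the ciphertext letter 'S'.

Step 1: Find a^-1, the modular inverse of 21 mod 26.
Step 2: We need 21 * a^-1 = 1 (mod 26).
Step 3: 21 * 5 = 105 = 4 * 26 + 1, so a^-1 = 5.
Step 4: D(y) = 5(y - 6) mod 26.
Step 5: Apply to 'S' (y = 18): D(18) = 5 * (18 - 6) mod 26 = 5 * 12 mod 26 = 8 -> 'I'.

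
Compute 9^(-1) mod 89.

Step 1: We need x such that 9 * x = 1 (mod 89).
Step 2: Using the extended Euclidean algorithm or trial:
  9 * 10 = 90 = 1 * 89 + 1.
Step 3: Since 90 mod 89 = 1, the inverse is x = 10.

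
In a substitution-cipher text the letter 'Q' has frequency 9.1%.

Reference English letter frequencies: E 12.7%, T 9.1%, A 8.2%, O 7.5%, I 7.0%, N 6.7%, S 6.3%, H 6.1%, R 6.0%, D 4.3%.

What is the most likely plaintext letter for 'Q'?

Step 1: The observed frequency is 9.1%.
Step 2: Compare with English frequencies:
  E: 12.7% (difference: 3.6%)
  T: 9.1% (difference: 0.0%) <-- closest
  A: 8.2% (difference: 0.9%)
  O: 7.5% (difference: 1.6%)
  I: 7.0% (difference: 2.1%)
  N: 6.7% (difference: 2.4%)
  S: 6.3% (difference: 2.8%)
  H: 6.1% (difference: 3.0%)
  R: 6.0% (difference: 3.1%)
  D: 4.3% (difference: 4.8%)
Step 3: 'Q' most likely represents 'T' (frequency 9.1%).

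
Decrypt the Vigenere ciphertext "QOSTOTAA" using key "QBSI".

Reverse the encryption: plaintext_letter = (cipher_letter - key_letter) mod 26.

Step 1: Extend key: QBSIQBSI
Step 2: Decrypt each letter (c - k) mod 26:
  Q(16) - Q(16) = (16-16) mod 26 = 0 = A
  O(14) - B(1) = (14-1) mod 26 = 13 = N
  S(18) - S(18) = (18-18) mod 26 = 0 = A
  T(19) - I(8) = (19-8) mod 26 = 11 = L
  O(14) - Q(16) = (14-16) mod 26 = 24 = Y
  T(19) - B(1) = (19-1) mod 26 = 18 = S
  A(0) - S(18) = (0-18) mod 26 = 8 = I
  A(0) - I(8) = (0-8) mod 26 = 18 = S
Plaintext: ANALYSIS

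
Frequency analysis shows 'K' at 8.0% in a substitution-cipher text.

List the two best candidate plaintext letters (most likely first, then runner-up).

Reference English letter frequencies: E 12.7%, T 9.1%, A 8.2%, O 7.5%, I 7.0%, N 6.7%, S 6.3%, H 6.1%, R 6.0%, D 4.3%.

Step 1: Observed frequency of 'K' is 8.0%.
Step 2: Compute distances to each reference frequency and sort:
  A (8.2%): difference = 0.2% <-- BEST
  O (7.5%): difference = 0.5% <-- RUNNER-UP
  I (7.0%): difference = 1.0%
  T (9.1%): difference = 1.1%
  N (6.7%): difference = 1.3%
Step 3: Most likely is 'A' (8.2%, diff 0.2%); second most likely is 'O' (7.5%, diff 0.5%).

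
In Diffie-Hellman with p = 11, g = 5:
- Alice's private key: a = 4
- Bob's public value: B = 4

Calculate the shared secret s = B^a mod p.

Step 1: s = B^a mod p = 4^4 mod 11.
  4^1 mod 11 = 4
  4^2 mod 11 = (4 * 4) mod 11 = 5
  4^3 mod 11 = (5 * 4) mod 11 = 9
  4^4 mod 11 = (9 * 4) mod 11 = 3
Result: shared secret = 3.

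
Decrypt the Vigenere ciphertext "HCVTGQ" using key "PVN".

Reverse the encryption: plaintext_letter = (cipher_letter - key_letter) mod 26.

Step 1: Extend key: PVNPVN
Step 2: Decrypt each letter (c - k) mod 26:
  H(7) - P(15) = (7-15) mod 26 = 18 = S
  C(2) - V(21) = (2-21) mod 26 = 7 = H
  V(21) - N(13) = (21-13) mod 26 = 8 = I
  T(19) - P(15) = (19-15) mod 26 = 4 = E
  G(6) - V(21) = (6-21) mod 26 = 11 = L
  Q(16) - N(13) = (16-13) mod 26 = 3 = D
Plaintext: SHIELD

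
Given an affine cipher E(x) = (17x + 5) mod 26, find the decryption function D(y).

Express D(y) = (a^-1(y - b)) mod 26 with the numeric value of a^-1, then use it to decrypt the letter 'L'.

Step 1: Find a^-1, the modular inverse of 17 mod 26.
Step 2: We need 17 * a^-1 = 1 (mod 26).
Step 3: 17 * 23 = 391 = 15 * 26 + 1, so a^-1 = 23.
Step 4: D(y) = 23(y - 5) mod 26.
Step 5: Apply to 'L' (y = 11): D(11) = 23 * (11 - 5) mod 26 = 23 * 6 mod 26 = 8 -> 'I'.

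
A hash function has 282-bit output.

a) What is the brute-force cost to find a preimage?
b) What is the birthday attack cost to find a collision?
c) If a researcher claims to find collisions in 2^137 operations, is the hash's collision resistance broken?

Step 1: Preimage resistance requires brute-force of 2^282 operations.
Step 2: Collision resistance (birthday bound) = 2^(282/2) = 2^141.
Step 3: The claimed attack costs 2^137 operations.
Step 4: Since 2^137 < 2^141, the claimed attack beats the generic birthday bound, so collision resistance is broken.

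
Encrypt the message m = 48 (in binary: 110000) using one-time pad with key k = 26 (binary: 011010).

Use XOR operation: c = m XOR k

Step 1: Write out the XOR operation bit by bit:
  Message: 110000
  Key:     011010
  XOR:     101010
Step 2: Convert to decimal: 101010 = 42.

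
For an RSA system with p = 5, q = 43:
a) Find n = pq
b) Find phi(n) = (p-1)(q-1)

Step 1: n = p * q = 5 * 43 = 215.
Step 2: phi(n) = (p-1)(q-1) = 4 * 42 = 168.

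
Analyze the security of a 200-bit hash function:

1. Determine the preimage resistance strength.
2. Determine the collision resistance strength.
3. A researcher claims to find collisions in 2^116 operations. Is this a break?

Step 1: Preimage resistance requires brute-force of 2^200 operations.
Step 2: Collision resistance (birthday bound) = 2^(200/2) = 2^100.
Step 3: The claimed attack costs 2^116 operations.
Step 4: Since 2^116 >= 2^100, the claimed attack is no faster than the generic birthday attack, so this does not break collision resistance.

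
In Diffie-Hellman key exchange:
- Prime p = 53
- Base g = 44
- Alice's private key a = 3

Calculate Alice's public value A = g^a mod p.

Step 1: A = g^a mod p = 44^3 mod 53.
  44^1 mod 53 = 44
  44^2 mod 53 = (44 * 44) mod 53 = 28
  44^3 mod 53 = (28 * 44) mod 53 = 13
Result: A = 13.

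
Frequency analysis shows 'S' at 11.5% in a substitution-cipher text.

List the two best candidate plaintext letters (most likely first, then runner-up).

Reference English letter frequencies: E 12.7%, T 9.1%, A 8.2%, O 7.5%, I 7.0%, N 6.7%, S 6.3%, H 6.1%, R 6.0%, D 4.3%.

Step 1: Observed frequency of 'S' is 11.5%.
Step 2: Compute distances to each reference frequency and sort:
  E (12.7%): difference = 1.2% <-- BEST
  T (9.1%): difference = 2.4% <-- RUNNER-UP
  A (8.2%): difference = 3.3%
  O (7.5%): difference = 4.0%
  I (7.0%): difference = 4.5%
Step 3: Most likely is 'E' (12.7%, diff 1.2%); second most likely is 'T' (9.1%, diff 2.4%).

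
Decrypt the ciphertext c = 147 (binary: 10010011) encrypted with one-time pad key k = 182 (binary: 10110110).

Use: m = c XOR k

Step 1: XOR ciphertext with key:
  Ciphertext: 10010011
  Key:        10110110
  XOR:        00100101
Step 2: Plaintext = 00100101 = 37 in decimal.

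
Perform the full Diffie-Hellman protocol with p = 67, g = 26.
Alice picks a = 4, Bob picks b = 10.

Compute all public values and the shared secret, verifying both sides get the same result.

Step 1: A = g^a mod p = 26^4 mod 67 = 36.
Step 2: B = g^b mod p = 26^10 mod 67 = 4.
Step 3: Alice computes s = B^a mod p = 4^4 mod 67 = 55.
Step 4: Bob computes s = A^b mod p = 36^10 mod 67 = 55.
Both sides agree: shared secret = 55.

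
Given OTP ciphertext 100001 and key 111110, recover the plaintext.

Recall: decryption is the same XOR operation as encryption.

Step 1: XOR ciphertext with key:
  Ciphertext: 100001
  Key:        111110
  XOR:        011111
Step 2: Plaintext = 011111 = 31 in decimal.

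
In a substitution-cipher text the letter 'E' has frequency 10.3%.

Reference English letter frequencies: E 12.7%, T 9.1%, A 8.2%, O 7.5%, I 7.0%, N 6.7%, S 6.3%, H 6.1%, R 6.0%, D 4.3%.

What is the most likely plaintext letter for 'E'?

Step 1: The observed frequency is 10.3%.
Step 2: Compare with English frequencies:
  E: 12.7% (difference: 2.4%)
  T: 9.1% (difference: 1.2%) <-- closest
  A: 8.2% (difference: 2.1%)
  O: 7.5% (difference: 2.8%)
  I: 7.0% (difference: 3.3%)
  N: 6.7% (difference: 3.6%)
  S: 6.3% (difference: 4.0%)
  H: 6.1% (difference: 4.2%)
  R: 6.0% (difference: 4.3%)
  D: 4.3% (difference: 6.0%)
Step 3: 'E' most likely represents 'T' (frequency 9.1%).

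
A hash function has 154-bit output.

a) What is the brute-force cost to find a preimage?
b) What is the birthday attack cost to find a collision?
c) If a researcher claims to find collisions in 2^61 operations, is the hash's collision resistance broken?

Step 1: Preimage resistance requires brute-force of 2^154 operations.
Step 2: Collision resistance (birthday bound) = 2^(154/2) = 2^77.
Step 3: The claimed attack costs 2^61 operations.
Step 4: Since 2^61 < 2^77, the claimed attack beats the generic birthday bound, so collision resistance is broken.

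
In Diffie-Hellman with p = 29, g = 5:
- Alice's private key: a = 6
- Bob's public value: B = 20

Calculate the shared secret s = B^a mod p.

Step 1: s = B^a mod p = 20^6 mod 29.
  20^1 mod 29 = 20
  20^2 mod 29 = (20 * 20) mod 29 = 23
  20^3 mod 29 = (23 * 20) mod 29 = 25
  20^4 mod 29 = (25 * 20) mod 29 = 7
  20^5 mod 29 = (7 * 20) mod 29 = 24
  20^6 mod 29 = (24 * 20) mod 29 = 16
Result: shared secret = 16.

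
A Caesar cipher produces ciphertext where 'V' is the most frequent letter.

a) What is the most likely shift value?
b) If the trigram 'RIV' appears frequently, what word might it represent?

Step 1: In English, 'E' is the most frequent letter (12.7%).
Step 2: The most frequent ciphertext letter is 'V' (position 21).
Step 3: Shift = (21 - 4) mod 26 = 17.
Step 4: Decrypt 'RIV' by shifting back 17:
  R -> A
  I -> R
  V -> E
Step 5: 'RIV' decrypts to 'ARE'.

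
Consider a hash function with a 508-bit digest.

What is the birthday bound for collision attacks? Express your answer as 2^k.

Step 1: The birthday paradox gives collision probability ~50% after sqrt(2^n) = 2^(n/2) hashes.
Step 2: For 508-bit output: 2^(508/2) = 2^254.
Step 3: Approximately 2^254 hash computations needed.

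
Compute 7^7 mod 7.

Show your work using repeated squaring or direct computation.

Step 1: Compute 7^7 mod 7 step by step, reducing modulo 7 at each step.
  7^1 mod 7 = 0
  7^2 mod 7 = (0 * 7) mod 7 = 0
  7^3 mod 7 = (0 * 7) mod 7 = 0
  7^4 mod 7 = (0 * 7) mod 7 = 0
  7^5 mod 7 = (0 * 7) mod 7 = 0
  7^6 mod 7 = (0 * 7) mod 7 = 0
  7^7 mod 7 = (0 * 7) mod 7 = 0
Step 2: Result = 0.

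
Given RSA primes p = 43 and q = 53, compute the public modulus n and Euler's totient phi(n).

Step 1: n = p * q = 43 * 53 = 2279.
Step 2: phi(n) = (p-1)(q-1) = 42 * 52 = 2184.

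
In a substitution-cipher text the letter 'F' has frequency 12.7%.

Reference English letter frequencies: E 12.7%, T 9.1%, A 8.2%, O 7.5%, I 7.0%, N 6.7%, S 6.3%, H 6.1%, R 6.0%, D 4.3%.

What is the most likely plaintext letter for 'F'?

Step 1: The observed frequency is 12.7%.
Step 2: Compare with English frequencies:
  E: 12.7% (difference: 0.0%) <-- closest
  T: 9.1% (difference: 3.6%)
  A: 8.2% (difference: 4.5%)
  O: 7.5% (difference: 5.2%)
  I: 7.0% (difference: 5.7%)
  N: 6.7% (difference: 6.0%)
  S: 6.3% (difference: 6.4%)
  H: 6.1% (difference: 6.6%)
  R: 6.0% (difference: 6.7%)
  D: 4.3% (difference: 8.4%)
Step 3: 'F' most likely represents 'E' (frequency 12.7%).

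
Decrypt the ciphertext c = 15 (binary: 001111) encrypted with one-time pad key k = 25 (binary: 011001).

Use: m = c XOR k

Step 1: XOR ciphertext with key:
  Ciphertext: 001111
  Key:        011001
  XOR:        010110
Step 2: Plaintext = 010110 = 22 in decimal.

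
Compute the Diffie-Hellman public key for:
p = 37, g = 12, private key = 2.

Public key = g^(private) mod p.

Step 1: A = g^a mod p = 12^2 mod 37.
  12^1 mod 37 = 12
  12^2 mod 37 = (12 * 12) mod 37 = 33
Result: A = 33.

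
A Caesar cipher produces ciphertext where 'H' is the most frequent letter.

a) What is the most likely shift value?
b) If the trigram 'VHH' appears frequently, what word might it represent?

Step 1: In English, 'E' is the most frequent letter (12.7%).
Step 2: The most frequent ciphertext letter is 'H' (position 7).
Step 3: Shift = (7 - 4) mod 26 = 3.
Step 4: Decrypt 'VHH' by shifting back 3:
  V -> S
  H -> E
  H -> E
Step 5: 'VHH' decrypts to 'SEE'.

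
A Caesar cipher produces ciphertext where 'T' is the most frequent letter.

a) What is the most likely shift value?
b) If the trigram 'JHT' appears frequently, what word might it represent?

Step 1: In English, 'E' is the most frequent letter (12.7%).
Step 2: The most frequent ciphertext letter is 'T' (position 19).
Step 3: Shift = (19 - 4) mod 26 = 15.
Step 4: Decrypt 'JHT' by shifting back 15:
  J -> U
  H -> S
  T -> E
Step 5: 'JHT' decrypts to 'USE'.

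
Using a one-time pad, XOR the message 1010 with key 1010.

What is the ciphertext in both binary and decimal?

Step 1: Write out the XOR operation bit by bit:
  Message: 1010
  Key:     1010
  XOR:     0000
Step 2: Convert to decimal: 0000 = 0.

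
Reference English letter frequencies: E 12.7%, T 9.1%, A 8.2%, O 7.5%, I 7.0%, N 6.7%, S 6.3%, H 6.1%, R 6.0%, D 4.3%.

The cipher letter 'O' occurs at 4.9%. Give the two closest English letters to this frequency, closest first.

Step 1: Observed frequency of 'O' is 4.9%.
Step 2: Compute distances to each reference frequency and sort:
  D (4.3%): difference = 0.6% <-- BEST
  R (6.0%): difference = 1.1% <-- RUNNER-UP
  H (6.1%): difference = 1.2%
  S (6.3%): difference = 1.4%
  N (6.7%): difference = 1.8%
Step 3: Most likely is 'D' (4.3%, diff 0.6%); second most likely is 'R' (6.0%, diff 1.1%).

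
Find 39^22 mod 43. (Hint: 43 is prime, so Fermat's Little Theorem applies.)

Step 1: Since 43 is prime, by Fermat's Little Theorem: 39^42 = 1 (mod 43).
Step 2: Reduce exponent: 22 mod 42 = 22.
Step 3: So 39^22 = 39^22 (mod 43).
Step 4: 39^22 mod 43 = 4.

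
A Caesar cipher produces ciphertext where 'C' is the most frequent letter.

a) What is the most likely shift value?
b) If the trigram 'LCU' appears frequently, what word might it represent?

Step 1: In English, 'E' is the most frequent letter (12.7%).
Step 2: The most frequent ciphertext letter is 'C' (position 2).
Step 3: Shift = (2 - 4) mod 26 = 24.
Step 4: Decrypt 'LCU' by shifting back 24:
  L -> N
  C -> E
  U -> W
Step 5: 'LCU' decrypts to 'NEW'.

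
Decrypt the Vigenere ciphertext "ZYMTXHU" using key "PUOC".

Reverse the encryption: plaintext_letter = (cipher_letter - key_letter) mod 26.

Step 1: Extend key: PUOCPUO
Step 2: Decrypt each letter (c - k) mod 26:
  Z(25) - P(15) = (25-15) mod 26 = 10 = K
  Y(24) - U(20) = (24-20) mod 26 = 4 = E
  M(12) - O(14) = (12-14) mod 26 = 24 = Y
  T(19) - C(2) = (19-2) mod 26 = 17 = R
  X(23) - P(15) = (23-15) mod 26 = 8 = I
  H(7) - U(20) = (7-20) mod 26 = 13 = N
  U(20) - O(14) = (20-14) mod 26 = 6 = G
Plaintext: KEYRING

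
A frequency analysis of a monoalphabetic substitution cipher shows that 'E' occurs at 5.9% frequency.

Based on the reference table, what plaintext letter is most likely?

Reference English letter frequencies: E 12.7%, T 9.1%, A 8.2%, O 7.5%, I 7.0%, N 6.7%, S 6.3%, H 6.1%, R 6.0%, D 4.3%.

Step 1: The observed frequency is 5.9%.
Step 2: Compare with English frequencies:
  E: 12.7% (difference: 6.8%)
  T: 9.1% (difference: 3.2%)
  A: 8.2% (difference: 2.3%)
  O: 7.5% (difference: 1.6%)
  I: 7.0% (difference: 1.1%)
  N: 6.7% (difference: 0.8%)
  S: 6.3% (difference: 0.4%)
  H: 6.1% (difference: 0.2%)
  R: 6.0% (difference: 0.1%) <-- closest
  D: 4.3% (difference: 1.6%)
Step 3: 'E' most likely represents 'R' (frequency 6.0%).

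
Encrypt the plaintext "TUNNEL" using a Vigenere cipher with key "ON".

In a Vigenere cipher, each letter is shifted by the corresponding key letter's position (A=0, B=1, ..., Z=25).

Step 1: Repeat key to match plaintext length:
  Plaintext: TUNNEL
  Key:       ONONON
Step 2: Encrypt each letter:
  T(19) + O(14) = (19+14) mod 26 = 7 = H
  U(20) + N(13) = (20+13) mod 26 = 7 = H
  N(13) + O(14) = (13+14) mod 26 = 1 = B
  N(13) + N(13) = (13+13) mod 26 = 0 = A
  E(4) + O(14) = (4+14) mod 26 = 18 = S
  L(11) + N(13) = (11+13) mod 26 = 24 = Y
Ciphertext: HHBASY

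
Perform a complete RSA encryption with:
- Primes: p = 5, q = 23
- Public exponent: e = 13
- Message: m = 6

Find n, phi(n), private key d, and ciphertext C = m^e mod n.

Step 1: n = 5 * 23 = 115.
Step 2: phi(n) = (5-1)(23-1) = 4 * 22 = 88.
Step 3: Find d = 13^(-1) mod 88 = 61.
  Verify: 13 * 61 = 793 = 1 (mod 88).
Step 4: C = 6^13 mod 115 = 36.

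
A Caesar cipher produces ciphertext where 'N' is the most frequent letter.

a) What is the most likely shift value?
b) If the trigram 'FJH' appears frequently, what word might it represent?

Step 1: In English, 'E' is the most frequent letter (12.7%).
Step 2: The most frequent ciphertext letter is 'N' (position 13).
Step 3: Shift = (13 - 4) mod 26 = 9.
Step 4: Decrypt 'FJH' by shifting back 9:
  F -> W
  J -> A
  H -> Y
Step 5: 'FJH' decrypts to 'WAY'.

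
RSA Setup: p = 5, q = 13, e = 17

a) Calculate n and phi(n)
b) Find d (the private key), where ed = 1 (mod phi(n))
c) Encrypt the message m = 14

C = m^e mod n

Step 1: n = 5 * 13 = 65.
Step 2: phi(n) = (5-1)(13-1) = 4 * 12 = 48.
Step 3: Find d = 17^(-1) mod 48 = 17.
  Verify: 17 * 17 = 289 = 1 (mod 48).
Step 4: C = 14^17 mod 65 = 14.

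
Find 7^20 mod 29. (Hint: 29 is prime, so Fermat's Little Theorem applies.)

Step 1: Since 29 is prime, by Fermat's Little Theorem: 7^28 = 1 (mod 29).
Step 2: Reduce exponent: 20 mod 28 = 20.
Step 3: So 7^20 = 7^20 (mod 29).
Step 4: 7^20 mod 29 = 25.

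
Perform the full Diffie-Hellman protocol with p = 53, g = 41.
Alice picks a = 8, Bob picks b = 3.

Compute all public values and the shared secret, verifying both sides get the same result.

Step 1: A = g^a mod p = 41^8 mod 53 = 10.
Step 2: B = g^b mod p = 41^3 mod 53 = 21.
Step 3: Alice computes s = B^a mod p = 21^8 mod 53 = 46.
Step 4: Bob computes s = A^b mod p = 10^3 mod 53 = 46.
Both sides agree: shared secret = 46.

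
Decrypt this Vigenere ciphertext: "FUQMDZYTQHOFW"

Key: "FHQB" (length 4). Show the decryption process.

Step 1: Key 'FHQB' has length 4. Extended key: FHQBFHQBFHQBF
Step 2: Decrypt each position:
  F(5) - F(5) = 0 = A
  U(20) - H(7) = 13 = N
  Q(16) - Q(16) = 0 = A
  M(12) - B(1) = 11 = L
  D(3) - F(5) = 24 = Y
  Z(25) - H(7) = 18 = S
  Y(24) - Q(16) = 8 = I
  T(19) - B(1) = 18 = S
  Q(16) - F(5) = 11 = L
  H(7) - H(7) = 0 = A
  O(14) - Q(16) = 24 = Y
  F(5) - B(1) = 4 = E
  W(22) - F(5) = 17 = R
Plaintext: ANALYSISLAYER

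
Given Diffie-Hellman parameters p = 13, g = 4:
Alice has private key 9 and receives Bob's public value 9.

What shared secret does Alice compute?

Step 1: s = B^a mod p = 9^9 mod 13.
  9^1 mod 13 = 9
  9^2 mod 13 = (9 * 9) mod 13 = 3
  9^3 mod 13 = (3 * 9) mod 13 = 1
  9^4 mod 13 = (1 * 9) mod 13 = 9
  9^5 mod 13 = (9 * 9) mod 13 = 3
  9^6 mod 13 = (3 * 9) mod 13 = 1
  9^7 mod 13 = (1 * 9) mod 13 = 9
  9^8 mod 13 = (9 * 9) mod 13 = 3
  9^9 mod 13 = (3 * 9) mod 13 = 1
Result: shared secret = 1.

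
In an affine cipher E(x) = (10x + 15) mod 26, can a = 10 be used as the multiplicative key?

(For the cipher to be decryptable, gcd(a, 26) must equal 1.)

Step 1: Compute gcd(10, 26).
Step 2: gcd(10, 26) = 2.
Since gcd = 2 != 1, 10 shares a common factor with 26, so it cannot be used.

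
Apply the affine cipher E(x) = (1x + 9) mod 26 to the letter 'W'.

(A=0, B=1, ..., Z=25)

Step 1: Convert 'W' to number: x = 22.
Step 2: E(22) = (1 * 22 + 9) mod 26 = 31 mod 26 = 5.
Step 3: Convert 5 back to letter: F.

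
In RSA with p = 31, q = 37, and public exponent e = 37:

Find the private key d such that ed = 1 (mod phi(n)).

Step 1: n = 31 * 37 = 1147.
Step 2: phi(n) = 30 * 36 = 1080.
Step 3: Find d such that 37 * d = 1 (mod 1080).
Step 4: d = 37^(-1) mod 1080 = 613.
Verification: 37 * 613 = 22681 = 21 * 1080 + 1.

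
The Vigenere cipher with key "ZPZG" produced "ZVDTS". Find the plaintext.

Step 1: Extend key: ZPZGZ
Step 2: Decrypt each letter (c - k) mod 26:
  Z(25) - Z(25) = (25-25) mod 26 = 0 = A
  V(21) - P(15) = (21-15) mod 26 = 6 = G
  D(3) - Z(25) = (3-25) mod 26 = 4 = E
  T(19) - G(6) = (19-6) mod 26 = 13 = N
  S(18) - Z(25) = (18-25) mod 26 = 19 = T
Plaintext: AGENT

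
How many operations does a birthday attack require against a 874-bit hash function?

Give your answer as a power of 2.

Step 1: The birthday paradox gives collision probability ~50% after sqrt(2^n) = 2^(n/2) hashes.
Step 2: For 874-bit output: 2^(874/2) = 2^437.
Step 3: Approximately 2^437 hash computations needed.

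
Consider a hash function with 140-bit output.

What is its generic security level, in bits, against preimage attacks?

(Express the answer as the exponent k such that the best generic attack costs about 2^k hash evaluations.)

Step 1: The hash has a 140-bit output.
Step 2: Preimage resistance means: given a digest h(x), it should be infeasible to find any input that hashes to it.
With a 140-bit output there are 2^140 possible digests, so a generic brute-force preimage search costs about 2^140 evaluations.
Step 3: Security level = 140 bits.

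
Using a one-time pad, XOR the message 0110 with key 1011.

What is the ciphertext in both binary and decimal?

Step 1: Write out the XOR operation bit by bit:
  Message: 0110
  Key:     1011
  XOR:     1101
Step 2: Convert to decimal: 1101 = 13.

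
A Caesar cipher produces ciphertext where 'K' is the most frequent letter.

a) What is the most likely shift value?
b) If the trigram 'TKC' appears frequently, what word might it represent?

Step 1: In English, 'E' is the most frequent letter (12.7%).
Step 2: The most frequent ciphertext letter is 'K' (position 10).
Step 3: Shift = (10 - 4) mod 26 = 6.
Step 4: Decrypt 'TKC' by shifting back 6:
  T -> N
  K -> E
  C -> W
Step 5: 'TKC' decrypts to 'NEW'.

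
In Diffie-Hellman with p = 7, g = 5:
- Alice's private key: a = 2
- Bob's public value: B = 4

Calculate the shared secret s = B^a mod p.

Step 1: s = B^a mod p = 4^2 mod 7.
  4^1 mod 7 = 4
  4^2 mod 7 = (4 * 4) mod 7 = 2
Result: shared secret = 2.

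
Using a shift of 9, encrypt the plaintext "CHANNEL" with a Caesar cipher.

Step 1: For each letter, shift forward by 9 positions (mod 26).
  C (position 2) -> position (2+9) mod 26 = 11 -> L
  H (position 7) -> position (7+9) mod 26 = 16 -> Q
  A (position 0) -> position (0+9) mod 26 = 9 -> J
  N (position 13) -> position (13+9) mod 26 = 22 -> W
  N (position 13) -> position (13+9) mod 26 = 22 -> W
  E (position 4) -> position (4+9) mod 26 = 13 -> N
  L (position 11) -> position (11+9) mod 26 = 20 -> U
Result: LQJWWNU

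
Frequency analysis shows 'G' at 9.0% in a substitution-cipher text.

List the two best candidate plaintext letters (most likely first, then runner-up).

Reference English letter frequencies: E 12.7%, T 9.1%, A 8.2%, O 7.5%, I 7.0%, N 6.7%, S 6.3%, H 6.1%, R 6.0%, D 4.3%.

Step 1: Observed frequency of 'G' is 9.0%.
Step 2: Compute distances to each reference frequency and sort:
  T (9.1%): difference = 0.1% <-- BEST
  A (8.2%): difference = 0.8% <-- RUNNER-UP
  O (7.5%): difference = 1.5%
  I (7.0%): difference = 2.0%
  N (6.7%): difference = 2.3%
Step 3: Most likely is 'T' (9.1%, diff 0.1%); second most likely is 'A' (8.2%, diff 0.8%).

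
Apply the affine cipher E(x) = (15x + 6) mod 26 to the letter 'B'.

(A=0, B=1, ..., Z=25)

Step 1: Convert 'B' to number: x = 1.
Step 2: E(1) = (15 * 1 + 6) mod 26 = 21 mod 26 = 21.
Step 3: Convert 21 back to letter: V.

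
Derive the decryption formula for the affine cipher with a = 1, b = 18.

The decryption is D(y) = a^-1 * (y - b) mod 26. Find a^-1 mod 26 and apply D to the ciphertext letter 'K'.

Step 1: Find a^-1, the modular inverse of 1 mod 26.
Step 2: We need 1 * a^-1 = 1 (mod 26).
Step 3: 1 * 1 = 1 = 0 * 26 + 1, so a^-1 = 1.
Step 4: D(y) = 1(y - 18) mod 26.
Step 5: Apply to 'K' (y = 10): D(10) = 1 * (10 - 18) mod 26 = 1 * -8 mod 26 = 18 -> 'S'.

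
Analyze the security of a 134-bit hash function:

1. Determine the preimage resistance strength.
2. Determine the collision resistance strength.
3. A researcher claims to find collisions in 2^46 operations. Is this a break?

Step 1: Preimage resistance requires brute-force of 2^134 operations.
Step 2: Collision resistance (birthday bound) = 2^(134/2) = 2^67.
Step 3: The claimed attack costs 2^46 operations.
Step 4: Since 2^46 < 2^67, the claimed attack beats the generic birthday bound, so collision resistance is broken.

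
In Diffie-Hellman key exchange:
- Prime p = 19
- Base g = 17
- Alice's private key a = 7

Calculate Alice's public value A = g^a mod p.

Step 1: A = g^a mod p = 17^7 mod 19.
  17^1 mod 19 = 17
  17^2 mod 19 = (17 * 17) mod 19 = 4
  17^3 mod 19 = (4 * 17) mod 19 = 11
  17^4 mod 19 = (11 * 17) mod 19 = 16
  17^5 mod 19 = (16 * 17) mod 19 = 6
  17^6 mod 19 = (6 * 17) mod 19 = 7
  17^7 mod 19 = (7 * 17) mod 19 = 5
Result: A = 5.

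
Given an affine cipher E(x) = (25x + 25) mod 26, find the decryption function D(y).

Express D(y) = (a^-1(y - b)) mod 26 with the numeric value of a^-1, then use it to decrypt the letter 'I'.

Step 1: Find a^-1, the modular inverse of 25 mod 26.
Step 2: We need 25 * a^-1 = 1 (mod 26).
Step 3: 25 * 25 = 625 = 24 * 26 + 1, so a^-1 = 25.
Step 4: D(y) = 25(y - 25) mod 26.
Step 5: Apply to 'I' (y = 8): D(8) = 25 * (8 - 25) mod 26 = 25 * -17 mod 26 = 17 -> 'R'.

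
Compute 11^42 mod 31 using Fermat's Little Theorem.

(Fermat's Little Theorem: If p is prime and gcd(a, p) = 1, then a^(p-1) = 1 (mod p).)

Step 1: Since 31 is prime, by Fermat's Little Theorem: 11^30 = 1 (mod 31).
Step 2: Reduce exponent: 42 mod 30 = 12.
Step 3: So 11^42 = 11^12 (mod 31).
Step 4: 11^12 mod 31 = 16.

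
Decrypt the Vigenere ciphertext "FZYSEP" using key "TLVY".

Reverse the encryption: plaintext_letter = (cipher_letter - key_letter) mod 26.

Step 1: Extend key: TLVYTL
Step 2: Decrypt each letter (c - k) mod 26:
  F(5) - T(19) = (5-19) mod 26 = 12 = M
  Z(25) - L(11) = (25-11) mod 26 = 14 = O
  Y(24) - V(21) = (24-21) mod 26 = 3 = D
  S(18) - Y(24) = (18-24) mod 26 = 20 = U
  E(4) - T(19) = (4-19) mod 26 = 11 = L
  P(15) - L(11) = (15-11) mod 26 = 4 = E
Plaintext: MODULE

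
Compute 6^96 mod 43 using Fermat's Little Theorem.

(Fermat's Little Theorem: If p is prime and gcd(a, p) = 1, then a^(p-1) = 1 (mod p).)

Step 1: Since 43 is prime, by Fermat's Little Theorem: 6^42 = 1 (mod 43).
Step 2: Reduce exponent: 96 mod 42 = 12.
Step 3: So 6^96 = 6^12 (mod 43).
Step 4: 6^12 mod 43 = 1.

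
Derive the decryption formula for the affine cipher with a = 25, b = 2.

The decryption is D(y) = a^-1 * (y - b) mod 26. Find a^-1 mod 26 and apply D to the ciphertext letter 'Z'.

Step 1: Find a^-1, the modular inverse of 25 mod 26.
Step 2: We need 25 * a^-1 = 1 (mod 26).
Step 3: 25 * 25 = 625 = 24 * 26 + 1, so a^-1 = 25.
Step 4: D(y) = 25(y - 2) mod 26.
Step 5: Apply to 'Z' (y = 25): D(25) = 25 * (25 - 2) mod 26 = 25 * 23 mod 26 = 3 -> 'D'.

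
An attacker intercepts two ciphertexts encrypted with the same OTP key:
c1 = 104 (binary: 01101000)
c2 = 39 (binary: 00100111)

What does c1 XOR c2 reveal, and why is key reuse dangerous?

Step 1: c1 XOR c2 = (m1 XOR k) XOR (m2 XOR k).
Step 2: By XOR associativity/commutativity: = m1 XOR m2 XOR k XOR k = m1 XOR m2.
Step 3: 01101000 XOR 00100111 = 01001111 = 79.
Step 4: The key cancels out! An attacker learns m1 XOR m2 = 79, revealing the relationship between plaintexts.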